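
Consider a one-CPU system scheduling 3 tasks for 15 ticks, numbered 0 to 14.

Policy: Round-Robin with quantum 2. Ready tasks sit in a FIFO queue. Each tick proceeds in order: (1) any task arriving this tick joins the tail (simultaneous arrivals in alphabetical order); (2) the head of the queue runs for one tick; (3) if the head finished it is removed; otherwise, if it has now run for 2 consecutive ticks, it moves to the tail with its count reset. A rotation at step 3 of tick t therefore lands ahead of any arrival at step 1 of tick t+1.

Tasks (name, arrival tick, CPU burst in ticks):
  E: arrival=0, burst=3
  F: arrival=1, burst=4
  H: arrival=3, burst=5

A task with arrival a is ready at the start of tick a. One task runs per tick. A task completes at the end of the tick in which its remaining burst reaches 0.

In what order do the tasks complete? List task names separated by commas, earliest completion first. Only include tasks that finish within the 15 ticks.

completion order = E, F, H

t=0: queue=[E] q_used=0 → run E
t=1: queue=[E,F] q_used=1 → run E
t=2: queue=[F,E] q_used=0 → run F
t=3: queue=[F,E,H] q_used=1 → run F
t=4: queue=[E,H,F] q_used=0 → run E
t=5: queue=[H,F] q_used=0 → run H
t=6: queue=[H,F] q_used=1 → run H
t=7: queue=[F,H] q_used=0 → run F
t=8: queue=[F,H] q_used=1 → run F
t=9: queue=[H] q_used=0 → run H
t=10: queue=[H] q_used=1 → run H
t=11: queue=[H] q_used=0 → run H
t=12: (idle)
t=13: (idle)
t=14: (idle)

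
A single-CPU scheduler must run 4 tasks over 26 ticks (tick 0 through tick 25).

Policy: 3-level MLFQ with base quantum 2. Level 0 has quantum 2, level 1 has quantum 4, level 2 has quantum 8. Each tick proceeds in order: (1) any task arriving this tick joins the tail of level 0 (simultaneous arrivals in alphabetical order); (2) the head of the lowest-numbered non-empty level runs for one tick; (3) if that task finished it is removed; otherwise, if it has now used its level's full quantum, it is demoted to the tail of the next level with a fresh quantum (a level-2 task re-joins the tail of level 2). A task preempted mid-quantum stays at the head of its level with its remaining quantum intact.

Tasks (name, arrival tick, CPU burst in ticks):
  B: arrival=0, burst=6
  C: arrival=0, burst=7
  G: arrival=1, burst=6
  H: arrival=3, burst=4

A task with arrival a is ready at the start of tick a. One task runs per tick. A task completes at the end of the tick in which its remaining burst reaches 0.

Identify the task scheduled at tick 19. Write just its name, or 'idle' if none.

running at tick 19 = G

t=0: L0/L1/L2 = BC/-/- → run B
t=1: L0/L1/L2 = BCG/-/- → run B
t=2: L0/L1/L2 = CG/B/- → run C
t=3: L0/L1/L2 = CGH/B/- → run C
t=4: L0/L1/L2 = GH/BC/- → run G
t=5: L0/L1/L2 = GH/BC/- → run G
t=6: L0/L1/L2 = H/BCG/- → run H
t=7: L0/L1/L2 = H/BCG/- → run H
t=8: L0/L1/L2 = -/BCGH/- → run B
t=9: L0/L1/L2 = -/BCGH/- → run B
t=10: L0/L1/L2 = -/BCGH/- → run B
t=11: L0/L1/L2 = -/BCGH/- → run B
t=12: L0/L1/L2 = -/CGH/- → run C
t=13: L0/L1/L2 = -/CGH/- → run C
t=14: L0/L1/L2 = -/CGH/- → run C
t=15: L0/L1/L2 = -/CGH/- → run C
t=16: L0/L1/L2 = -/GH/C → run G
t=17: L0/L1/L2 = -/GH/C → run G
t=18: L0/L1/L2 = -/GH/C → run G
t=19: L0/L1/L2 = -/GH/C → run G
t=20: L0/L1/L2 = -/H/C → run H
t=21: L0/L1/L2 = -/H/C → run H
t=22: L0/L1/L2 = -/-/C → run C
t=23: (idle)
t=24: (idle)
t=25: (idle)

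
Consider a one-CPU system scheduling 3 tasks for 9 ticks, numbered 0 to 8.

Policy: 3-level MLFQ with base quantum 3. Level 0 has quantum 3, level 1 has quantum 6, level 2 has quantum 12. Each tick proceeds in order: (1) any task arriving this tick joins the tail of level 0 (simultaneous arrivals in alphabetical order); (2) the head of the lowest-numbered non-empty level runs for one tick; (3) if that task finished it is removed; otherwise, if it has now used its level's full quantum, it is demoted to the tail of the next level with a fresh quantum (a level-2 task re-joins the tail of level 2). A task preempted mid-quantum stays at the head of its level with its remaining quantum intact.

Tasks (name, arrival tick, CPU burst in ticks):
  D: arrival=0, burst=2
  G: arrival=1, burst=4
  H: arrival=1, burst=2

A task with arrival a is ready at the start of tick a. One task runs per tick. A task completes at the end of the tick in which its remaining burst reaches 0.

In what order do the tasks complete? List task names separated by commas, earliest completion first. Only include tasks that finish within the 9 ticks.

t=0: L0/L1/L2 = D/-/- → run D
t=1: L0/L1/L2 = DGH/-/- → run D
t=2: L0/L1/L2 = GH/-/- → run G
t=3: L0/L1/L2 = GH/-/- → run G
t=4: L0/L1/L2 = GH/-/- → run G
t=5: L0/L1/L2 = H/G/- → run H
t=6: L0/L1/L2 = H/G/- → run H
t=7: L0/L1/L2 = -/G/- → run G
t=8: (idle)

completion order = D, H, G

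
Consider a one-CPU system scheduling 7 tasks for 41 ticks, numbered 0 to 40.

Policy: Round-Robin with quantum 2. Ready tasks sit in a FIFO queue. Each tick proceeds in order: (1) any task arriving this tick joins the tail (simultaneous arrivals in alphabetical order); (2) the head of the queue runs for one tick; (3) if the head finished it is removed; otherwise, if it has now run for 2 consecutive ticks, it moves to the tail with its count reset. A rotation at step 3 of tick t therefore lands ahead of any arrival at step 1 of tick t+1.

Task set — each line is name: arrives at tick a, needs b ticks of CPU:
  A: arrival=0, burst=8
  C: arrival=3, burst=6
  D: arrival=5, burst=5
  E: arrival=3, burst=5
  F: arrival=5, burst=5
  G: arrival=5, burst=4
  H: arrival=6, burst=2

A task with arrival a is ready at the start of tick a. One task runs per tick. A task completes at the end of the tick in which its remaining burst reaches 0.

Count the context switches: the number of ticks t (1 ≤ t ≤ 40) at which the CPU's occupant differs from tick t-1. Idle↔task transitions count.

context switches = 18

t=0: queue=[A] q_used=0 → run A
t=1: queue=[A] q_used=1 → run A
t=2: queue=[A] q_used=0 → run A
t=3: queue=[A,C,E] q_used=1 → run A
t=4: queue=[C,E,A] q_used=0 → run C
t=5: queue=[C,E,A,D,F,G] q_used=1 → run C
t=6: queue=[E,A,D,F,G,C,H] q_used=0 → run E
t=7: queue=[E,A,D,F,G,C,H] q_used=1 → run E
t=8: queue=[A,D,F,G,C,H,E] q_used=0 → run A
t=9: queue=[A,D,F,G,C,H,E] q_used=1 → run A
t=10: queue=[D,F,G,C,H,E,A] q_used=0 → run D
t=11: queue=[D,F,G,C,H,E,A] q_used=1 → run D
t=12: queue=[F,G,C,H,E,A,D] q_used=0 → run F
t=13: queue=[F,G,C,H,E,A,D] q_used=1 → run F
t=14: queue=[G,C,H,E,A,D,F] q_used=0 → run G
t=15: queue=[G,C,H,E,A,D,F] q_used=1 → run G
t=16: queue=[C,H,E,A,D,F,G] q_used=0 → run C
t=17: queue=[C,H,E,A,D,F,G] q_used=1 → run C
t=18: queue=[H,E,A,D,F,G,C] q_used=0 → run H
t=19: queue=[H,E,A,D,F,G,C] q_used=1 → run H
t=20: queue=[E,A,D,F,G,C] q_used=0 → run E
t=21: queue=[E,A,D,F,G,C] q_used=1 → run E
t=22: queue=[A,D,F,G,C,E] q_used=0 → run A
t=23: queue=[A,D,F,G,C,E] q_used=1 → run A
t=24: queue=[D,F,G,C,E] q_used=0 → run D
t=25: queue=[D,F,G,C,E] q_used=1 → run D
t=26: queue=[F,G,C,E,D] q_used=0 → run F
t=27: queue=[F,G,C,E,D] q_used=1 → run F
t=28: queue=[G,C,E,D,F] q_used=0 → run G
t=29: queue=[G,C,E,D,F] q_used=1 → run G
t=30: queue=[C,E,D,F] q_used=0 → run C
t=31: queue=[C,E,D,F] q_used=1 → run C
t=32: queue=[E,D,F] q_used=0 → run E
t=33: queue=[D,F] q_used=0 → run D
t=34: queue=[F] q_used=0 → run F
t=35: (idle)
t=36: (idle)
t=37: (idle)
t=38: (idle)
t=39: (idle)
t=40: (idle)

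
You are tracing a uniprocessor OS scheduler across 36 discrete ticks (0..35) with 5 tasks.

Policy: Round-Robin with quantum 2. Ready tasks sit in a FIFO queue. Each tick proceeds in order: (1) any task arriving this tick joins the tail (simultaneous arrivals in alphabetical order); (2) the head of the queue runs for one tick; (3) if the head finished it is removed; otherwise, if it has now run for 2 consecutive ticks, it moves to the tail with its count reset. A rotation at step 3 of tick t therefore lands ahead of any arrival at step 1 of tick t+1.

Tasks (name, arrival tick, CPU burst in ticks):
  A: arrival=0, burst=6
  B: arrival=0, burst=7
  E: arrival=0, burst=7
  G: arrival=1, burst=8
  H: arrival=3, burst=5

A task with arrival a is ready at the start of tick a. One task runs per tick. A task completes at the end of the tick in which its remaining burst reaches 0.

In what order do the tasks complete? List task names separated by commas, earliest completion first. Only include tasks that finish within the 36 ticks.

completion order = A, H, B, E, G

t=0: queue=[A,B,E] q_used=0 → run A
t=1: queue=[A,B,E,G] q_used=1 → run A
t=2: queue=[B,E,G,A] q_used=0 → run B
t=3: queue=[B,E,G,A,H] q_used=1 → run B
t=4: queue=[E,G,A,H,B] q_used=0 → run E
t=5: queue=[E,G,A,H,B] q_used=1 → run E
t=6: queue=[G,A,H,B,E] q_used=0 → run G
t=7: queue=[G,A,H,B,E] q_used=1 → run G
t=8: queue=[A,H,B,E,G] q_used=0 → run A
t=9: queue=[A,H,B,E,G] q_used=1 → run A
t=10: queue=[H,B,E,G,A] q_used=0 → run H
t=11: queue=[H,B,E,G,A] q_used=1 → run H
t=12: queue=[B,E,G,A,H] q_used=0 → run B
t=13: queue=[B,E,G,A,H] q_used=1 → run B
t=14: queue=[E,G,A,H,B] q_used=0 → run E
t=15: queue=[E,G,A,H,B] q_used=1 → run E
t=16: queue=[G,A,H,B,E] q_used=0 → run G
t=17: queue=[G,A,H,B,E] q_used=1 → run G
t=18: queue=[A,H,B,E,G] q_used=0 → run A
t=19: queue=[A,H,B,E,G] q_used=1 → run A
t=20: queue=[H,B,E,G] q_used=0 → run H
t=21: queue=[H,B,E,G] q_used=1 → run H
t=22: queue=[B,E,G,H] q_used=0 → run B
t=23: queue=[B,E,G,H] q_used=1 → run B
t=24: queue=[E,G,H,B] q_used=0 → run E
t=25: queue=[E,G,H,B] q_used=1 → run E
t=26: queue=[G,H,B,E] q_used=0 → run G
t=27: queue=[G,H,B,E] q_used=1 → run G
t=28: queue=[H,B,E,G] q_used=0 → run H
t=29: queue=[B,E,G] q_used=0 → run B
t=30: queue=[E,G] q_used=0 → run E
t=31: queue=[G] q_used=0 → run G
t=32: queue=[G] q_used=1 → run G
t=33: (idle)
t=34: (idle)
t=35: (idle)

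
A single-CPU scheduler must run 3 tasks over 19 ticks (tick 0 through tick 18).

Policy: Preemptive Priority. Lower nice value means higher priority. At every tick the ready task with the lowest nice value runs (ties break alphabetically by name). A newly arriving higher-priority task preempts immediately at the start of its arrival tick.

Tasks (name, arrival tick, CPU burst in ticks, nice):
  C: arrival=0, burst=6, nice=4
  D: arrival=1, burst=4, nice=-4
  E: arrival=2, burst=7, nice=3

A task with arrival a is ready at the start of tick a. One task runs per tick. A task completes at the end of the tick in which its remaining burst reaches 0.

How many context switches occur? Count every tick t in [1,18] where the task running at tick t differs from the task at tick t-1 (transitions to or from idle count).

t=0: ready={C} → run C
t=1: ready={C,D} → run D
t=2: ready={C,D,E} → run D
t=3: ready={C,D,E} → run D
t=4: ready={C,D,E} → run D
t=5: ready={C,E} → run E
t=6: ready={C,E} → run E
t=7: ready={C,E} → run E
t=8: ready={C,E} → run E
t=9: ready={C,E} → run E
t=10: ready={C,E} → run E
t=11: ready={C,E} → run E
t=12: ready={C} → run C
t=13: ready={C} → run C
t=14: ready={C} → run C
t=15: ready={C} → run C
t=16: ready={C} → run C
t=17: (idle)
t=18: (idle)

context switches = 4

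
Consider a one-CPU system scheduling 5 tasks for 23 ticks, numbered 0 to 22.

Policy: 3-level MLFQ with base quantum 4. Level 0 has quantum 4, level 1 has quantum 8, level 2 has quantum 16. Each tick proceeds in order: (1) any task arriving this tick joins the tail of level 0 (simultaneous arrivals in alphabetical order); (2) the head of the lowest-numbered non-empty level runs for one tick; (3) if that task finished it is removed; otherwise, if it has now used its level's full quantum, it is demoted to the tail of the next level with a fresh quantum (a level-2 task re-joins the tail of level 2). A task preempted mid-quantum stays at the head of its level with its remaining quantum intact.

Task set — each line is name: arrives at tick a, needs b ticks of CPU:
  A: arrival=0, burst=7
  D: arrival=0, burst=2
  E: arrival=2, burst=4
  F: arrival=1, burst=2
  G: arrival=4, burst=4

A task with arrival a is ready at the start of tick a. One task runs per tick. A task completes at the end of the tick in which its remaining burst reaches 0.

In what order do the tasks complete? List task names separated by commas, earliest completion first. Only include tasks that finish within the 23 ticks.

completion order = D, F, E, G, A

t=0: L0/L1/L2 = AD/-/- → run A
t=1: L0/L1/L2 = ADF/-/- → run A
t=2: L0/L1/L2 = ADFE/-/- → run A
t=3: L0/L1/L2 = ADFE/-/- → run A
t=4: L0/L1/L2 = DFEG/A/- → run D
t=5: L0/L1/L2 = DFEG/A/- → run D
t=6: L0/L1/L2 = FEG/A/- → run F
t=7: L0/L1/L2 = FEG/A/- → run F
t=8: L0/L1/L2 = EG/A/- → run E
t=9: L0/L1/L2 = EG/A/- → run E
t=10: L0/L1/L2 = EG/A/- → run E
t=11: L0/L1/L2 = EG/A/- → run E
t=12: L0/L1/L2 = G/A/- → run G
t=13: L0/L1/L2 = G/A/- → run G
t=14: L0/L1/L2 = G/A/- → run G
t=15: L0/L1/L2 = G/A/- → run G
t=16: L0/L1/L2 = -/A/- → run A
t=17: L0/L1/L2 = -/A/- → run A
t=18: L0/L1/L2 = -/A/- → run A
t=19: (idle)
t=20: (idle)
t=21: (idle)
t=22: (idle)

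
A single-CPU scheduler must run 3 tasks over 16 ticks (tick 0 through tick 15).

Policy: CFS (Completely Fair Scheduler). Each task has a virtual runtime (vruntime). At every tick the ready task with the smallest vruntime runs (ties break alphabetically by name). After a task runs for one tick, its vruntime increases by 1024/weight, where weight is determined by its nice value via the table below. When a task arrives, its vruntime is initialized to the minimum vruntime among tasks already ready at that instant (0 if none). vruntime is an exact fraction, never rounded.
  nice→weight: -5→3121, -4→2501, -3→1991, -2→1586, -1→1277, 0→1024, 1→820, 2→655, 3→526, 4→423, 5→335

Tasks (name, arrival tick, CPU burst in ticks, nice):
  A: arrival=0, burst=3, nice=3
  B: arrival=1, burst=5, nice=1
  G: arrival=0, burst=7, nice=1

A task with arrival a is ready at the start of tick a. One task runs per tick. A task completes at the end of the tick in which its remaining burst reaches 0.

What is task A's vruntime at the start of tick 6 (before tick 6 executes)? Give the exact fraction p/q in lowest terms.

t=0: vr[A=0 G=0] → run A
t=1: vr[A=512/263 B=0 G=0] → run B
t=2: vr[A=512/263 B=256/205 G=0] → run G
t=3: vr[A=512/263 B=256/205 G=256/205] → run B
t=4: vr[A=512/263 B=512/205 G=256/205] → run G
t=5: vr[A=512/263 B=512/205 G=512/205] → run A
t=6: vr[A=1024/263 B=512/205 G=512/205] → run B
t=7: vr[A=1024/263 B=768/205 G=512/205] → run G
t=8: vr[A=1024/263 B=768/205 G=768/205] → run B
t=9: vr[A=1024/263 B=1024/205 G=768/205] → run G
t=10: vr[A=1024/263 B=1024/205 G=1024/205] → run A
t=11: vr[B=1024/205 G=1024/205] → run B
t=12: vr[G=1024/205] → run G
t=13: vr[G=256/41] → run G
t=14: vr[G=1536/205] → run G
t=15: (idle)

vruntime(A, start of tick 6) = 1024/263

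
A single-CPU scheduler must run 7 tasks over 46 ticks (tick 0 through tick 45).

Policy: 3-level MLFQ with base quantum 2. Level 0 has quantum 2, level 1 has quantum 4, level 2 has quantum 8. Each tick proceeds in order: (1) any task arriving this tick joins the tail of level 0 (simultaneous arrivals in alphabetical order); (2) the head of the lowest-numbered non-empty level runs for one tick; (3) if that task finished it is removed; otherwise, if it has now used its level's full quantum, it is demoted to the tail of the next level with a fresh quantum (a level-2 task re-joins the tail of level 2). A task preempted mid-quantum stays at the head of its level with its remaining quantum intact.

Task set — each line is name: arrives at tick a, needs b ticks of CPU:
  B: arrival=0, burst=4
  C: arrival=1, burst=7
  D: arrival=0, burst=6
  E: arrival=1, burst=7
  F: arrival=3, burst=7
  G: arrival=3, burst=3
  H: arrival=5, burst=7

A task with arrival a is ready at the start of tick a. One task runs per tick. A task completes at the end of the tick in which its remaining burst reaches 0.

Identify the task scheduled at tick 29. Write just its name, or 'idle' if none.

t=0: L0/L1/L2 = BD/-/- → run B
t=1: L0/L1/L2 = BDCE/-/- → run B
t=2: L0/L1/L2 = DCE/B/- → run D
t=3: L0/L1/L2 = DCEFG/B/- → run D
t=4: L0/L1/L2 = CEFG/BD/- → run C
t=5: L0/L1/L2 = CEFGH/BD/- → run C
t=6: L0/L1/L2 = EFGH/BDC/- → run E
t=7: L0/L1/L2 = EFGH/BDC/- → run E
t=8: L0/L1/L2 = FGH/BDCE/- → run F
t=9: L0/L1/L2 = FGH/BDCE/- → run F
t=10: L0/L1/L2 = GH/BDCEF/- → run G
t=11: L0/L1/L2 = GH/BDCEF/- → run G
t=12: L0/L1/L2 = H/BDCEFG/- → run H
t=13: L0/L1/L2 = H/BDCEFG/- → run H
t=14: L0/L1/L2 = -/BDCEFGH/- → run B
t=15: L0/L1/L2 = -/BDCEFGH/- → run B
t=16: L0/L1/L2 = -/DCEFGH/- → run D
t=17: L0/L1/L2 = -/DCEFGH/- → run D
t=18: L0/L1/L2 = -/DCEFGH/- → run D
t=19: L0/L1/L2 = -/DCEFGH/- → run D
t=20: L0/L1/L2 = -/CEFGH/- → run C
t=21: L0/L1/L2 = -/CEFGH/- → run C
t=22: L0/L1/L2 = -/CEFGH/- → run C
t=23: L0/L1/L2 = -/CEFGH/- → run C
t=24: L0/L1/L2 = -/EFGH/C → run E
t=25: L0/L1/L2 = -/EFGH/C → run E
t=26: L0/L1/L2 = -/EFGH/C → run E
t=27: L0/L1/L2 = -/EFGH/C → run E
t=28: L0/L1/L2 = -/FGH/CE → run F
t=29: L0/L1/L2 = -/FGH/CE → run F
t=30: L0/L1/L2 = -/FGH/CE → run F
t=31: L0/L1/L2 = -/FGH/CE → run F
t=32: L0/L1/L2 = -/GH/CEF → run G
t=33: L0/L1/L2 = -/H/CEF → run H
t=34: L0/L1/L2 = -/H/CEF → run H
t=35: L0/L1/L2 = -/H/CEF → run H
t=36: L0/L1/L2 = -/H/CEF → run H
t=37: L0/L1/L2 = -/-/CEFH → run C
t=38: L0/L1/L2 = -/-/EFH → run E
t=39: L0/L1/L2 = -/-/FH → run F
t=40: L0/L1/L2 = -/-/H → run H
t=41: (idle)
t=42: (idle)
t=43: (idle)
t=44: (idle)
t=45: (idle)

running at tick 29 = F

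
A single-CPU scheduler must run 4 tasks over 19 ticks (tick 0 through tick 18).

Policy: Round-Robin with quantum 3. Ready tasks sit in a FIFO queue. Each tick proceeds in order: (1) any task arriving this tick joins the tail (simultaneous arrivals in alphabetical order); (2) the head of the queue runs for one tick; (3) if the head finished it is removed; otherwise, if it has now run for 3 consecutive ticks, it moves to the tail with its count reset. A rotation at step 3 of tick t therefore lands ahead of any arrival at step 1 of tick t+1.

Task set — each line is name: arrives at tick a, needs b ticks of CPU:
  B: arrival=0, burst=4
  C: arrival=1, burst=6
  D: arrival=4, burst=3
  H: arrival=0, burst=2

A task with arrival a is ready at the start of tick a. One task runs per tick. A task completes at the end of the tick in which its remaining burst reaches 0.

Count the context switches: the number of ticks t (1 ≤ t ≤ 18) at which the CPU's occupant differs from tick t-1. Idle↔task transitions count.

t=0: queue=[B,H] q_used=0 → run B
t=1: queue=[B,H,C] q_used=1 → run B
t=2: queue=[B,H,C] q_used=2 → run B
t=3: queue=[H,C,B] q_used=0 → run H
t=4: queue=[H,C,B,D] q_used=1 → run H
t=5: queue=[C,B,D] q_used=0 → run C
t=6: queue=[C,B,D] q_used=1 → run C
t=7: queue=[C,B,D] q_used=2 → run C
t=8: queue=[B,D,C] q_used=0 → run B
t=9: queue=[D,C] q_used=0 → run D
t=10: queue=[D,C] q_used=1 → run D
t=11: queue=[D,C] q_used=2 → run D
t=12: queue=[C] q_used=0 → run C
t=13: queue=[C] q_used=1 → run C
t=14: queue=[C] q_used=2 → run C
t=15: (idle)
t=16: (idle)
t=17: (idle)
t=18: (idle)

context switches = 6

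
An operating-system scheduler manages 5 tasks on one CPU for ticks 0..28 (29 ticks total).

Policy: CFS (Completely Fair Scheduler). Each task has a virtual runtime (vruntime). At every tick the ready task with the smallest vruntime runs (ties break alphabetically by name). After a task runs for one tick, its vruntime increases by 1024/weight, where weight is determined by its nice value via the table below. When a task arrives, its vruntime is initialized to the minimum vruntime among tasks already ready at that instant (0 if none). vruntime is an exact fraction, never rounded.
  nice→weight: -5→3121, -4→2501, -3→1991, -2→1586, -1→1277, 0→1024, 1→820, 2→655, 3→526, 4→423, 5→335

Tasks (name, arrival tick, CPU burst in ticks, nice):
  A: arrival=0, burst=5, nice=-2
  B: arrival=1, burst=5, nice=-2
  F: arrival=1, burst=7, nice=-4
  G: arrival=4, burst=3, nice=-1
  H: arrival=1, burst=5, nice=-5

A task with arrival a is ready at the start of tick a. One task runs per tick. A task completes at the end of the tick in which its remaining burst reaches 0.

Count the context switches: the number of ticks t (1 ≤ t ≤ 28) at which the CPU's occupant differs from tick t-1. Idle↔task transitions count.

t=0: vr[A=0] → run A
t=1: vr[A=512/793 B=512/793 F=512/793 H=512/793] → run A
t=2: vr[A=1024/793 B=512/793 F=512/793 H=512/793] → run B
t=3: vr[A=1024/793 B=1024/793 F=512/793 H=512/793] → run F
t=4: vr[A=1024/793 B=1024/793 F=34304/32513 G=512/793 H=512/793] → run G
t=5: vr[A=1024/793 B=1024/793 F=34304/32513 G=1465856/1012661 H=512/793] → run H
t=6: vr[A=1024/793 B=1024/793 F=34304/32513 G=1465856/1012661 H=2409984/2474953] → run H
t=7: vr[A=1024/793 B=1024/793 F=34304/32513 G=1465856/1012661 H=3222016/2474953] → run F
t=8: vr[A=1024/793 B=1024/793 F=47616/32513 G=1465856/1012661 H=3222016/2474953] → run A
t=9: vr[A=1536/793 B=1024/793 F=47616/32513 G=1465856/1012661 H=3222016/2474953] → run B
t=10: vr[A=1536/793 B=1536/793 F=47616/32513 G=1465856/1012661 H=3222016/2474953] → run H
t=11: vr[A=1536/793 B=1536/793 F=47616/32513 G=1465856/1012661 H=4034048/2474953] → run G
t=12: vr[A=1536/793 B=1536/793 F=47616/32513 G=2277888/1012661 H=4034048/2474953] → run F
t=13: vr[A=1536/793 B=1536/793 F=60928/32513 G=2277888/1012661 H=4034048/2474953] → run H
t=14: vr[A=1536/793 B=1536/793 F=60928/32513 G=2277888/1012661 H=4846080/2474953] → run F
t=15: vr[A=1536/793 B=1536/793 F=74240/32513 G=2277888/1012661 H=4846080/2474953] → run A
t=16: vr[A=2048/793 B=1536/793 F=74240/32513 G=2277888/1012661 H=4846080/2474953] → run B
t=17: vr[A=2048/793 B=2048/793 F=74240/32513 G=2277888/1012661 H=4846080/2474953] → run H
t=18: vr[A=2048/793 B=2048/793 F=74240/32513 G=2277888/1012661] → run G
t=19: vr[A=2048/793 B=2048/793 F=74240/32513] → run F
t=20: vr[A=2048/793 B=2048/793 F=87552/32513] → run A
t=21: vr[B=2048/793 F=87552/32513] → run B
t=22: vr[B=2560/793 F=87552/32513] → run F
t=23: vr[B=2560/793 F=100864/32513] → run F
t=24: vr[B=2560/793] → run B
t=25: (idle)
t=26: (idle)
t=27: (idle)
t=28: (idle)

context switches = 22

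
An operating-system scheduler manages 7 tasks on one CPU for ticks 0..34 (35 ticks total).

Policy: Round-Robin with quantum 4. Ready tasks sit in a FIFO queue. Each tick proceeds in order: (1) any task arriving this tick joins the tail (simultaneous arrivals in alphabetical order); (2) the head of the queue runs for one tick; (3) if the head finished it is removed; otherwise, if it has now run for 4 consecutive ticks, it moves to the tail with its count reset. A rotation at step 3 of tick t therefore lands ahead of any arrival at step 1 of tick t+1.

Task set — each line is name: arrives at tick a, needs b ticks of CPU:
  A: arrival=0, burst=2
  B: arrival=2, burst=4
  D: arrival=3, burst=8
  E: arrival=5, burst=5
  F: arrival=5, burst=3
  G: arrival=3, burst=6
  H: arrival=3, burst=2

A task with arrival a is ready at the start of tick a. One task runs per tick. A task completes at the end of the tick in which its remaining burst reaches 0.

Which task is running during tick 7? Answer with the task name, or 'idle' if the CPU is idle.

t=0: queue=[A] q_used=0 → run A
t=1: queue=[A] q_used=1 → run A
t=2: queue=[B] q_used=0 → run B
t=3: queue=[B,D,G,H] q_used=1 → run B
t=4: queue=[B,D,G,H] q_used=2 → run B
t=5: queue=[B,D,G,H,E,F] q_used=3 → run B
t=6: queue=[D,G,H,E,F] q_used=0 → run D
t=7: queue=[D,G,H,E,F] q_used=1 → run D
t=8: queue=[D,G,H,E,F] q_used=2 → run D
t=9: queue=[D,G,H,E,F] q_used=3 → run D
t=10: queue=[G,H,E,F,D] q_used=0 → run G
t=11: queue=[G,H,E,F,D] q_used=1 → run G
t=12: queue=[G,H,E,F,D] q_used=2 → run G
t=13: queue=[G,H,E,F,D] q_used=3 → run G
t=14: queue=[H,E,F,D,G] q_used=0 → run H
t=15: queue=[H,E,F,D,G] q_used=1 → run H
t=16: queue=[E,F,D,G] q_used=0 → run E
t=17: queue=[E,F,D,G] q_used=1 → run E
t=18: queue=[E,F,D,G] q_used=2 → run E
t=19: queue=[E,F,D,G] q_used=3 → run E
t=20: queue=[F,D,G,E] q_used=0 → run F
t=21: queue=[F,D,G,E] q_used=1 → run F
t=22: queue=[F,D,G,E] q_used=2 → run F
t=23: queue=[D,G,E] q_used=0 → run D
t=24: queue=[D,G,E] q_used=1 → run D
t=25: queue=[D,G,E] q_used=2 → run D
t=26: queue=[D,G,E] q_used=3 → run D
t=27: queue=[G,E] q_used=0 → run G
t=28: queue=[G,E] q_used=1 → run G
t=29: queue=[E] q_used=0 → run E
t=30: (idle)
t=31: (idle)
t=32: (idle)
t=33: (idle)
t=34: (idle)

running at tick 7 = D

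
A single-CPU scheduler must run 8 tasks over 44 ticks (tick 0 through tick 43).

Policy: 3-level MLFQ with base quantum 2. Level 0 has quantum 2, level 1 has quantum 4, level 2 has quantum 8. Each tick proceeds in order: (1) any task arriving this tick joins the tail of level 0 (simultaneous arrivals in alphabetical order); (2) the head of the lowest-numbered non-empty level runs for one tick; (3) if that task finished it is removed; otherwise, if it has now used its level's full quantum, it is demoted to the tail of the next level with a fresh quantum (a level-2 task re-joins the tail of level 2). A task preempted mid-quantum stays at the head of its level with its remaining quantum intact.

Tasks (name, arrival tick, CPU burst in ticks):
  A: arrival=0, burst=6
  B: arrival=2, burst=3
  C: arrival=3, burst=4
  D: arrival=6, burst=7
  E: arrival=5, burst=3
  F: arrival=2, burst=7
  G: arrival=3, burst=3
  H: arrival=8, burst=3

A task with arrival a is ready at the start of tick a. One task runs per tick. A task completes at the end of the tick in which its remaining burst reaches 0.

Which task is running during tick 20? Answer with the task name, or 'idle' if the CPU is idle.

running at tick 20 = B

t=0: L0/L1/L2 = A/-/- → run A
t=1: L0/L1/L2 = A/-/- → run A
t=2: L0/L1/L2 = BF/A/- → run B
t=3: L0/L1/L2 = BFCG/A/- → run B
t=4: L0/L1/L2 = FCG/AB/- → run F
t=5: L0/L1/L2 = FCGE/AB/- → run F
t=6: L0/L1/L2 = CGED/ABF/- → run C
t=7: L0/L1/L2 = CGED/ABF/- → run C
t=8: L0/L1/L2 = GEDH/ABFC/- → run G
t=9: L0/L1/L2 = GEDH/ABFC/- → run G
t=10: L0/L1/L2 = EDH/ABFCG/- → run E
t=11: L0/L1/L2 = EDH/ABFCG/- → run E
t=12: L0/L1/L2 = DH/ABFCGE/- → run D
t=13: L0/L1/L2 = DH/ABFCGE/- → run D
t=14: L0/L1/L2 = H/ABFCGED/- → run H
t=15: L0/L1/L2 = H/ABFCGED/- → run H
t=16: L0/L1/L2 = -/ABFCGEDH/- → run A
t=17: L0/L1/L2 = -/ABFCGEDH/- → run A
t=18: L0/L1/L2 = -/ABFCGEDH/- → run A
t=19: L0/L1/L2 = -/ABFCGEDH/- → run A
t=20: L0/L1/L2 = -/BFCGEDH/- → run B
t=21: L0/L1/L2 = -/FCGEDH/- → run F
t=22: L0/L1/L2 = -/FCGEDH/- → run F
t=23: L0/L1/L2 = -/FCGEDH/- → run F
t=24: L0/L1/L2 = -/FCGEDH/- → run F
t=25: L0/L1/L2 = -/CGEDH/F → run C
t=26: L0/L1/L2 = -/CGEDH/F → run C
t=27: L0/L1/L2 = -/GEDH/F → run G
t=28: L0/L1/L2 = -/EDH/F → run E
t=29: L0/L1/L2 = -/DH/F → run D
t=30: L0/L1/L2 = -/DH/F → run D
t=31: L0/L1/L2 = -/DH/F → run D
t=32: L0/L1/L2 = -/DH/F → run D
t=33: L0/L1/L2 = -/H/FD → run H
t=34: L0/L1/L2 = -/-/FD → run F
t=35: L0/L1/L2 = -/-/D → run D
t=36: (idle)
t=37: (idle)
t=38: (idle)
t=39: (idle)
t=40: (idle)
t=41: (idle)
t=42: (idle)
t=43: (idle)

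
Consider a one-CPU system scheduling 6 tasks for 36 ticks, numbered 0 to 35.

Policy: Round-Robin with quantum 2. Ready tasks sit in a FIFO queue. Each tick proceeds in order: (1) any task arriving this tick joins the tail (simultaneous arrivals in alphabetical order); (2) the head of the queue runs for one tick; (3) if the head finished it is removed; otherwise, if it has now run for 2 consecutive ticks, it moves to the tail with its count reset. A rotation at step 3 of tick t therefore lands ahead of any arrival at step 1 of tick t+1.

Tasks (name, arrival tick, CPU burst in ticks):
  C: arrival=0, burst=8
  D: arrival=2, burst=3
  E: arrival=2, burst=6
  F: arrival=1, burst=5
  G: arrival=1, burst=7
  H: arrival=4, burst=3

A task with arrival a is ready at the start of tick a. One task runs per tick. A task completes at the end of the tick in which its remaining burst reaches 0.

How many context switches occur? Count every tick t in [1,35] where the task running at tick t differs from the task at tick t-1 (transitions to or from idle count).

context switches = 18

t=0: queue=[C] q_used=0 → run C
t=1: queue=[C,F,G] q_used=1 → run C
t=2: queue=[F,G,C,D,E] q_used=0 → run F
t=3: queue=[F,G,C,D,E] q_used=1 → run F
t=4: queue=[G,C,D,E,F,H] q_used=0 → run G
t=5: queue=[G,C,D,E,F,H] q_used=1 → run G
t=6: queue=[C,D,E,F,H,G] q_used=0 → run C
t=7: queue=[C,D,E,F,H,G] q_used=1 → run C
t=8: queue=[D,E,F,H,G,C] q_used=0 → run D
t=9: queue=[D,E,F,H,G,C] q_used=1 → run D
t=10: queue=[E,F,H,G,C,D] q_used=0 → run E
t=11: queue=[E,F,H,G,C,D] q_used=1 → run E
t=12: queue=[F,H,G,C,D,E] q_used=0 → run F
t=13: queue=[F,H,G,C,D,E] q_used=1 → run F
t=14: queue=[H,G,C,D,E,F] q_used=0 → run H
t=15: queue=[H,G,C,D,E,F] q_used=1 → run H
t=16: queue=[G,C,D,E,F,H] q_used=0 → run G
t=17: queue=[G,C,D,E,F,H] q_used=1 → run G
t=18: queue=[C,D,E,F,H,G] q_used=0 → run C
t=19: queue=[C,D,E,F,H,G] q_used=1 → run C
t=20: queue=[D,E,F,H,G,C] q_used=0 → run D
t=21: queue=[E,F,H,G,C] q_used=0 → run E
t=22: queue=[E,F,H,G,C] q_used=1 → run E
t=23: queue=[F,H,G,C,E] q_used=0 → run F
t=24: queue=[H,G,C,E] q_used=0 → run H
t=25: queue=[G,C,E] q_used=0 → run G
t=26: queue=[G,C,E] q_used=1 → run G
t=27: queue=[C,E,G] q_used=0 → run C
t=28: queue=[C,E,G] q_used=1 → run C
t=29: queue=[E,G] q_used=0 → run E
t=30: queue=[E,G] q_used=1 → run E
t=31: queue=[G] q_used=0 → run G
t=32: (idle)
t=33: (idle)
t=34: (idle)
t=35: (idle)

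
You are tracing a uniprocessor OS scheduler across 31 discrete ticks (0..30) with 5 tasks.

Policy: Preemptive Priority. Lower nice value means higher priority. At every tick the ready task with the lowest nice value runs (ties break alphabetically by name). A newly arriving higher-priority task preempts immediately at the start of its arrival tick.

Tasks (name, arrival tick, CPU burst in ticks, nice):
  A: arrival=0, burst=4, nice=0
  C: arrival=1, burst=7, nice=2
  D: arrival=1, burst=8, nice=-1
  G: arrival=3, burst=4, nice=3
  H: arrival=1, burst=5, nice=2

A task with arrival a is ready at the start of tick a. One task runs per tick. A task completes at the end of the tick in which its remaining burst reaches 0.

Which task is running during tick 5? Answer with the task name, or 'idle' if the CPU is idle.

t=0: ready={A} → run A
t=1: ready={A,C,D,H} → run D
t=2: ready={A,C,D,H} → run D
t=3: ready={A,C,D,G,H} → run D
t=4: ready={A,C,D,G,H} → run D
t=5: ready={A,C,D,G,H} → run D
t=6: ready={A,C,D,G,H} → run D
t=7: ready={A,C,D,G,H} → run D
t=8: ready={A,C,D,G,H} → run D
t=9: ready={A,C,G,H} → run A
t=10: ready={A,C,G,H} → run A
t=11: ready={A,C,G,H} → run A
t=12: ready={C,G,H} → run C
t=13: ready={C,G,H} → run C
t=14: ready={C,G,H} → run C
t=15: ready={C,G,H} → run C
t=16: ready={C,G,H} → run C
t=17: ready={C,G,H} → run C
t=18: ready={C,G,H} → run C
t=19: ready={G,H} → run H
t=20: ready={G,H} → run H
t=21: ready={G,H} → run H
t=22: ready={G,H} → run H
t=23: ready={G,H} → run H
t=24: ready={G} → run G
t=25: ready={G} → run G
t=26: ready={G} → run G
t=27: ready={G} → run G
t=28: (idle)
t=29: (idle)
t=30: (idle)

running at tick 5 = D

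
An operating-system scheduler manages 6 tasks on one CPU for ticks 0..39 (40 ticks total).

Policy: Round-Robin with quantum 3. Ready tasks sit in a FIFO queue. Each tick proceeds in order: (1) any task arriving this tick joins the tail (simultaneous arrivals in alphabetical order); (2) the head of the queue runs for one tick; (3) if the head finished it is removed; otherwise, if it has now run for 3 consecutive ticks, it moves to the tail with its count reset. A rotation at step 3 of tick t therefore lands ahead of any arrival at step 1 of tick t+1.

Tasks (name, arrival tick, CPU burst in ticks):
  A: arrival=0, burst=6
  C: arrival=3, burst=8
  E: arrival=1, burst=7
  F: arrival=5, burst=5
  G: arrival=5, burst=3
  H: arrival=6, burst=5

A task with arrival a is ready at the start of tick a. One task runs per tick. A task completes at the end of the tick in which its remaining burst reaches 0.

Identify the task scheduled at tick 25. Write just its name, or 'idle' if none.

t=0: queue=[A] q_used=0 → run A
t=1: queue=[A,E] q_used=1 → run A
t=2: queue=[A,E] q_used=2 → run A
t=3: queue=[E,A,C] q_used=0 → run E
t=4: queue=[E,A,C] q_used=1 → run E
t=5: queue=[E,A,C,F,G] q_used=2 → run E
t=6: queue=[A,C,F,G,E,H] q_used=0 → run A
t=7: queue=[A,C,F,G,E,H] q_used=1 → run A
t=8: queue=[A,C,F,G,E,H] q_used=2 → run A
t=9: queue=[C,F,G,E,H] q_used=0 → run C
t=10: queue=[C,F,G,E,H] q_used=1 → run C
t=11: queue=[C,F,G,E,H] q_used=2 → run C
t=12: queue=[F,G,E,H,C] q_used=0 → run F
t=13: queue=[F,G,E,H,C] q_used=1 → run F
t=14: queue=[F,G,E,H,C] q_used=2 → run F
t=15: queue=[G,E,H,C,F] q_used=0 → run G
t=16: queue=[G,E,H,C,F] q_used=1 → run G
t=17: queue=[G,E,H,C,F] q_used=2 → run G
t=18: queue=[E,H,C,F] q_used=0 → run E
t=19: queue=[E,H,C,F] q_used=1 → run E
t=20: queue=[E,H,C,F] q_used=2 → run E
t=21: queue=[H,C,F,E] q_used=0 → run H
t=22: queue=[H,C,F,E] q_used=1 → run H
t=23: queue=[H,C,F,E] q_used=2 → run H
t=24: queue=[C,F,E,H] q_used=0 → run C
t=25: queue=[C,F,E,H] q_used=1 → run C
t=26: queue=[C,F,E,H] q_used=2 → run C
t=27: queue=[F,E,H,C] q_used=0 → run F
t=28: queue=[F,E,H,C] q_used=1 → run F
t=29: queue=[E,H,C] q_used=0 → run E
t=30: queue=[H,C] q_used=0 → run H
t=31: queue=[H,C] q_used=1 → run H
t=32: queue=[C] q_used=0 → run C
t=33: queue=[C] q_used=1 → run C
t=34: (idle)
t=35: (idle)
t=36: (idle)
t=37: (idle)
t=38: (idle)
t=39: (idle)

running at tick 25 = C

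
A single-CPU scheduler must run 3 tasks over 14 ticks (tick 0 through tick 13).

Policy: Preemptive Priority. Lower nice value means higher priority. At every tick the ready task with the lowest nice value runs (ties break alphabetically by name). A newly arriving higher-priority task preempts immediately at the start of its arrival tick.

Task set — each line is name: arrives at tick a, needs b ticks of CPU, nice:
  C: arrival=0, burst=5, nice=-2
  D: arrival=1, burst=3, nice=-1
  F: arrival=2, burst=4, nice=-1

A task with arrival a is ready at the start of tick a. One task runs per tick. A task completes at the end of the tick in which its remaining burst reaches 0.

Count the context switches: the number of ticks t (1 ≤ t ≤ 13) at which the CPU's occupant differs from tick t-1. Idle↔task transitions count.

t=0: ready={C} → run C
t=1: ready={C,D} → run C
t=2: ready={C,D,F} → run C
t=3: ready={C,D,F} → run C
t=4: ready={C,D,F} → run C
t=5: ready={D,F} → run D
t=6: ready={D,F} → run D
t=7: ready={D,F} → run D
t=8: ready={F} → run F
t=9: ready={F} → run F
t=10: ready={F} → run F
t=11: ready={F} → run F
t=12: (idle)
t=13: (idle)

context switches = 3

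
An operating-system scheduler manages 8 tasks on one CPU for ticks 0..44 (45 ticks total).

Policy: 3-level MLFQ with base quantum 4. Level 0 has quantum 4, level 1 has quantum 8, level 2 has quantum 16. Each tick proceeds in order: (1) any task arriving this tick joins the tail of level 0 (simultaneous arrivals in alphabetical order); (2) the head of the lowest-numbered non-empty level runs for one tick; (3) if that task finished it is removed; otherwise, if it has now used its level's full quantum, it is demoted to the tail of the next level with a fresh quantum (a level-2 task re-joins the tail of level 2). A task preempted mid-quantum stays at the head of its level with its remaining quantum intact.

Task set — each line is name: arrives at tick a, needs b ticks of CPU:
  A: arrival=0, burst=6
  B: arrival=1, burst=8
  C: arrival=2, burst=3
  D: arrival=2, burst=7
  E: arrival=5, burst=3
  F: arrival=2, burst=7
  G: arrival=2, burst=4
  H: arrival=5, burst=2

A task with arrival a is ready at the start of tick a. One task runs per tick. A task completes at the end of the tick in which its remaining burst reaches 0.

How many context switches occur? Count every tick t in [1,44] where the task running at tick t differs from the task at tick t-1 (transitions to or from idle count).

t=0: L0/L1/L2 = A/-/- → run A
t=1: L0/L1/L2 = AB/-/- → run A
t=2: L0/L1/L2 = ABCDFG/-/- → run A
t=3: L0/L1/L2 = ABCDFG/-/- → run A
t=4: L0/L1/L2 = BCDFG/A/- → run B
t=5: L0/L1/L2 = BCDFGEH/A/- → run B
t=6: L0/L1/L2 = BCDFGEH/A/- → run B
t=7: L0/L1/L2 = BCDFGEH/A/- → run B
t=8: L0/L1/L2 = CDFGEH/AB/- → run C
t=9: L0/L1/L2 = CDFGEH/AB/- → run C
t=10: L0/L1/L2 = CDFGEH/AB/- → run C
t=11: L0/L1/L2 = DFGEH/AB/- → run D
t=12: L0/L1/L2 = DFGEH/AB/- → run D
t=13: L0/L1/L2 = DFGEH/AB/- → run D
t=14: L0/L1/L2 = DFGEH/AB/- → run D
t=15: L0/L1/L2 = FGEH/ABD/- → run F
t=16: L0/L1/L2 = FGEH/ABD/- → run F
t=17: L0/L1/L2 = FGEH/ABD/- → run F
t=18: L0/L1/L2 = FGEH/ABD/- → run F
t=19: L0/L1/L2 = GEH/ABDF/- → run G
t=20: L0/L1/L2 = GEH/ABDF/- → run G
t=21: L0/L1/L2 = GEH/ABDF/- → run G
t=22: L0/L1/L2 = GEH/ABDF/- → run G
t=23: L0/L1/L2 = EH/ABDF/- → run E
t=24: L0/L1/L2 = EH/ABDF/- → run E
t=25: L0/L1/L2 = EH/ABDF/- → run E
t=26: L0/L1/L2 = H/ABDF/- → run H
t=27: L0/L1/L2 = H/ABDF/- → run H
t=28: L0/L1/L2 = -/ABDF/- → run A
t=29: L0/L1/L2 = -/ABDF/- → run A
t=30: L0/L1/L2 = -/BDF/- → run B
t=31: L0/L1/L2 = -/BDF/- → run B
t=32: L0/L1/L2 = -/BDF/- → run B
t=33: L0/L1/L2 = -/BDF/- → run B
t=34: L0/L1/L2 = -/DF/- → run D
t=35: L0/L1/L2 = -/DF/- → run D
t=36: L0/L1/L2 = -/DF/- → run D
t=37: L0/L1/L2 = -/F/- → run F
t=38: L0/L1/L2 = -/F/- → run F
t=39: L0/L1/L2 = -/F/- → run F
t=40: (idle)
t=41: (idle)
t=42: (idle)
t=43: (idle)
t=44: (idle)

context switches = 12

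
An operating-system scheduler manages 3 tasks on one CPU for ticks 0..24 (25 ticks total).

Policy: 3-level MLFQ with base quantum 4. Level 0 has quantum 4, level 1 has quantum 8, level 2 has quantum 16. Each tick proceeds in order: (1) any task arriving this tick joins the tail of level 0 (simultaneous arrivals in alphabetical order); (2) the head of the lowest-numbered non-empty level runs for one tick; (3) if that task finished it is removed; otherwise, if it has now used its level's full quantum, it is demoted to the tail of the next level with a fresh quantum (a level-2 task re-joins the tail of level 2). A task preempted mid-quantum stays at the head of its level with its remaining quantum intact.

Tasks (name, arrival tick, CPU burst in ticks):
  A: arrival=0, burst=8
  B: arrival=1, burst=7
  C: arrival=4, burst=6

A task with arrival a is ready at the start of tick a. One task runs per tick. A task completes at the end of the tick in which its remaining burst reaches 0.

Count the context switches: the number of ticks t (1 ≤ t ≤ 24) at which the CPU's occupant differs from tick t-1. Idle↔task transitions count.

t=0: L0/L1/L2 = A/-/- → run A
t=1: L0/L1/L2 = AB/-/- → run A
t=2: L0/L1/L2 = AB/-/- → run A
t=3: L0/L1/L2 = AB/-/- → run A
t=4: L0/L1/L2 = BC/A/- → run B
t=5: L0/L1/L2 = BC/A/- → run B
t=6: L0/L1/L2 = BC/A/- → run B
t=7: L0/L1/L2 = BC/A/- → run B
t=8: L0/L1/L2 = C/AB/- → run C
t=9: L0/L1/L2 = C/AB/- → run C
t=10: L0/L1/L2 = C/AB/- → run C
t=11: L0/L1/L2 = C/AB/- → run C
t=12: L0/L1/L2 = -/ABC/- → run A
t=13: L0/L1/L2 = -/ABC/- → run A
t=14: L0/L1/L2 = -/ABC/- → run A
t=15: L0/L1/L2 = -/ABC/- → run A
t=16: L0/L1/L2 = -/BC/- → run B
t=17: L0/L1/L2 = -/BC/- → run B
t=18: L0/L1/L2 = -/BC/- → run B
t=19: L0/L1/L2 = -/C/- → run C
t=20: L0/L1/L2 = -/C/- → run C
t=21: (idle)
t=22: (idle)
t=23: (idle)
t=24: (idle)

context switches = 6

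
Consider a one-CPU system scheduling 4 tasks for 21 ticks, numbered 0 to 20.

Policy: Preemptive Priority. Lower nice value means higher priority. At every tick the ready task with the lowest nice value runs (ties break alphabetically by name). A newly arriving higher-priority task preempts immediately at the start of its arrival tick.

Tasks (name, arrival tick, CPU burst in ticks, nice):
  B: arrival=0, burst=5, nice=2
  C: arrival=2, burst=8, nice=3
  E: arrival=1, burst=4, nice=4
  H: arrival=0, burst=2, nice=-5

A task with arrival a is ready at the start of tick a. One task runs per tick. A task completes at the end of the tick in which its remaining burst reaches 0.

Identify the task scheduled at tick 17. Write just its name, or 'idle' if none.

running at tick 17 = E

t=0: ready={B,H} → run H
t=1: ready={B,E,H} → run H
t=2: ready={B,C,E} → run B
t=3: ready={B,C,E} → run B
t=4: ready={B,C,E} → run B
t=5: ready={B,C,E} → run B
t=6: ready={B,C,E} → run B
t=7: ready={C,E} → run C
t=8: ready={C,E} → run C
t=9: ready={C,E} → run C
t=10: ready={C,E} → run C
t=11: ready={C,E} → run C
t=12: ready={C,E} → run C
t=13: ready={C,E} → run C
t=14: ready={C,E} → run C
t=15: ready={E} → run E
t=16: ready={E} → run E
t=17: ready={E} → run E
t=18: ready={E} → run E
t=19: (idle)
t=20: (idle)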